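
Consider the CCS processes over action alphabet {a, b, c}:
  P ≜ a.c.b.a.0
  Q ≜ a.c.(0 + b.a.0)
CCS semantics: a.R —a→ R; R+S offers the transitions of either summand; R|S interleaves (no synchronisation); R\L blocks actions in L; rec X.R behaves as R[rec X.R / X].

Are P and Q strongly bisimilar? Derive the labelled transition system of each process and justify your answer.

P ~ Q

P's transition system — 5 states:
  p0 = a.c.b.a.0 :: ··a··> p1
  p1 = c.b.a.0 :: ··c··> p2
  p2 = b.a.0 :: ··b··> p3
  p3 = a.0 :: ··a··> p4
  p4 = 0 :: deadlocked
Q's transition system — 5 states:
  q0 = a.c.(0 + b.a.0) :: ··a··> q1
  q1 = c.(0 + b.a.0) :: ··c··> q2
  q2 = 0 + b.a.0 :: ··b··> q3
  q3 = a.0 :: ··a··> q4
  q4 = 0 :: deadlocked
Partition-refinement fixed point:
  B0 = {p0, q0}
  B1 = {p1, q1}
  B2 = {p2, q2}
  B3 = {p3, q3}
  B4 = {p4, q4}
p0 ∈ B0, q0 ∈ B0 → same block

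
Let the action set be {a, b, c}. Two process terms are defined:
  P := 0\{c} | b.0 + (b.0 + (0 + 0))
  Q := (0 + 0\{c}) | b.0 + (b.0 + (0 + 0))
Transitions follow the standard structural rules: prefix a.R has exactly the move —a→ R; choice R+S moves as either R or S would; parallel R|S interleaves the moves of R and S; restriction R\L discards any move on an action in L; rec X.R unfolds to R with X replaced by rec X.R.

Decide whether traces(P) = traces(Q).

YES

Reachable graph of P (3 states):
  m0 = 0\{c} | b.0 + (b.0 + (0 + 0)) ⊢ —b→ m1, —b→ m2
  m1 = 0 ⊢ ∅
  m2 = 0\{c} | 0 ⊢ ∅
Reachable graph of Q (3 states):
  n0 = (0 + 0\{c}) | b.0 + (b.0 + (0 + 0)) ⊢ —b→ n1, —b→ n2
  n1 = (0 + 0\{c}) | 0 ⊢ ∅
  n2 = 0 ⊢ ∅
Partition-refinement fixed point:
  B0 = {m0, n0}
  B1 = {m1, m2, n1, n2}
m0 ∈ B0, n0 ∈ B0 → same block
Bisimilar ⇒ trace-equivalent.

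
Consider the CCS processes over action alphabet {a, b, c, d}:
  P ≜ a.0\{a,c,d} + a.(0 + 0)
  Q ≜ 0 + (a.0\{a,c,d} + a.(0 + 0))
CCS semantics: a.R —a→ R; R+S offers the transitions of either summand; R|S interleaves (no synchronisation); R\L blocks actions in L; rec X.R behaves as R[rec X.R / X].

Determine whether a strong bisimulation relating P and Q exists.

bisimilar

LTS(P): 3 reachable states
  s0 = a.0\{a,c,d} + a.(0 + 0) has moves =a=> s1, =a=> s2
  s1 = 0 + 0 has moves (no moves)
  s2 = 0\{a,c,d} has moves (no moves)
LTS(Q): 3 reachable states
  t0 = 0 + (a.0\{a,c,d} + a.(0 + 0)) has moves =a=> t1, =a=> t2
  t1 = 0 + 0 has moves (no moves)
  t2 = 0\{a,c,d} has moves (no moves)
Bisimilarity quotient blocks:
  B0 = {s0, t0}
  B1 = {s1, s2, t1, t2}
s0 ∈ B0, t0 ∈ B0 → same block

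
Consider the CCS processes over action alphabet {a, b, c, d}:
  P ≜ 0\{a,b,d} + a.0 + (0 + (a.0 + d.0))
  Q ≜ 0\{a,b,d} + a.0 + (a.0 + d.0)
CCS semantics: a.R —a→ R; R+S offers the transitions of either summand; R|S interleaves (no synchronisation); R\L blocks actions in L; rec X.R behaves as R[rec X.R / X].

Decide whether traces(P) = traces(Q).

YES

LTS(P): 2 reachable states
  s0 = 0\{a,b,d} + a.0 + (0 + (a.0 + d.0)) ⊢ -a-> s1, -d-> s1
  s1 = 0 ⊢ stopped
LTS(Q): 2 reachable states
  t0 = 0\{a,b,d} + a.0 + (a.0 + d.0) ⊢ -a-> t1, -d-> t1
  t1 = 0 ⊢ stopped
Coarsest stable partition (strong bisimilarity classes):
  B0 = {s0, t0}
  B1 = {s1, t1}
s0 ∈ B0, t0 ∈ B0 → same block
Bisimilar ⇒ trace-equivalent.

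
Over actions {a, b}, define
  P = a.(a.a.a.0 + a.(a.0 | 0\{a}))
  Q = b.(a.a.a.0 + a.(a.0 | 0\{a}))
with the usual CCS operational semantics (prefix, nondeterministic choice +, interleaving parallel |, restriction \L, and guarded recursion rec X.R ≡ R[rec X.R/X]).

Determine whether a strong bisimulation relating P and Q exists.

LTS(P): 7 reachable states
  p0 = a.(a.a.a.0 + a.(a.0 | 0\{a})) :: --a--▸ p1
  p1 = a.a.a.0 + a.(a.0 | 0\{a}) :: --a--▸ p2, --a--▸ p3
  p2 = a.0 | 0\{a} :: --a--▸ p4
  p3 = a.a.0 :: --a--▸ p5
  p4 = 0 | 0\{a} :: ·
  p5 = a.0 :: --a--▸ p6
  p6 = 0 :: ·
LTS(Q): 7 reachable states
  q0 = b.(a.a.a.0 + a.(a.0 | 0\{a})) :: --b--▸ q1
  q1 = a.a.a.0 + a.(a.0 | 0\{a}) :: --a--▸ q2, --a--▸ q3
  q2 = a.0 | 0\{a} :: --a--▸ q4
  q3 = a.a.0 :: --a--▸ q5
  q4 = 0 | 0\{a} :: ·
  q5 = a.0 :: --a--▸ q6
  q6 = 0 :: ·
Partition-refinement fixed point:
  B0 = {p0}
  B1 = {p1, q1}
  B2 = {p2, p5, q2, q5}
  B3 = {p4, p6, q4, q6}
  B4 = {p3, q3}
  B5 = {q0}
p0 ∈ B0, q0 ∈ B5 → different blocks

not bisimilar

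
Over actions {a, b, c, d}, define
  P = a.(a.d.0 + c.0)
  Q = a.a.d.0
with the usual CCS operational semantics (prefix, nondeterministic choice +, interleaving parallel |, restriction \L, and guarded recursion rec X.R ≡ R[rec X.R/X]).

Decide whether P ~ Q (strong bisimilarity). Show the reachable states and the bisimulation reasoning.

P ≁ Q

P's transition system — 4 states:
  m0 = a.(a.d.0 + c.0) ⊢ =a=> m1
  m1 = a.d.0 + c.0 ⊢ =a=> m2, =c=> m3
  m2 = d.0 ⊢ =d=> m3
  m3 = 0 ⊢ stopped
Q's transition system — 4 states:
  n0 = a.a.d.0 ⊢ =a=> n1
  n1 = a.d.0 ⊢ =a=> n2
  n2 = d.0 ⊢ =d=> n3
  n3 = 0 ⊢ stopped
Coarsest stable partition (strong bisimilarity classes):
  B0 = {m0}
  B1 = {m1}
  B2 = {m3, n3}
  B3 = {m2, n2}
  B4 = {n0}
  B5 = {n1}
m0 ∈ B0, n0 ∈ B4 → different blocks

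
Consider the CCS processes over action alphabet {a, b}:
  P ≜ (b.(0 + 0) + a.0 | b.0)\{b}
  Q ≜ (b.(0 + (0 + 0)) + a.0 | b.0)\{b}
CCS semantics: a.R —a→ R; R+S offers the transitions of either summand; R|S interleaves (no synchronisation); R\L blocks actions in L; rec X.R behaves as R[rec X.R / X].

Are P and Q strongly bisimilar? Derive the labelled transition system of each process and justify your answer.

P ~ Q

P's transition system — 2 states:
  p0 = (b.(0 + 0) + a.0 | b.0)\{b} :: --a--▸ p1
  p1 = (0 | b.0)\{b} :: deadlocked
Q's transition system — 2 states:
  q0 = (b.(0 + (0 + 0)) + a.0 | b.0)\{b} :: --a--▸ q1
  q1 = (0 | b.0)\{b} :: deadlocked
Bisimilarity quotient blocks:
  B0 = {p0, q0}
  B1 = {p1, q1}
p0 ∈ B0, q0 ∈ B0 → same block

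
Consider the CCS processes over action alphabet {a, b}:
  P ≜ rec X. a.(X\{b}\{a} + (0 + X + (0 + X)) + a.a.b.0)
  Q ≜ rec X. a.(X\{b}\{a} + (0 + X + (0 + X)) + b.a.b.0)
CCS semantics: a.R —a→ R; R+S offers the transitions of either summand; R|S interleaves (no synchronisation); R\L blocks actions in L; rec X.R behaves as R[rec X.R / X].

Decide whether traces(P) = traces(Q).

trace-distinct — witness ⟨ab⟩

Reachable graph of P (5 states):
  m0 = rec X. a.(X\{b}\{a} + (0 + X + (0 + X)) + a.a.b.0) has moves --a--▸ m1
  m1 = (rec X. a.(X\{b}\{a} + (0 + X + (0 + X)) + a.a.b.0))\{b}\{a} + (0 + (rec X. a.(X\{b}\{a} + (0 + X + (0 + X)) + a.a.b.0)) + (0 + (rec X. a.(X\{b}\{a} + (0 + X + (0 + X)) + a.a.b.0)))) + a.a.b.0 has moves --a--▸ m1, --a--▸ m2
  m2 = a.b.0 has moves --a--▸ m3
  m3 = b.0 has moves --b--▸ m4
  m4 = 0 has moves ·
Reachable graph of Q (5 states):
  n0 = rec X. a.(X\{b}\{a} + (0 + X + (0 + X)) + b.a.b.0) has moves --a--▸ n1
  n1 = (rec X. a.(X\{b}\{a} + (0 + X + (0 + X)) + b.a.b.0))\{b}\{a} + (0 + (rec X. a.(X\{b}\{a} + (0 + X + (0 + X)) + b.a.b.0)) + (0 + (rec X. a.(X\{b}\{a} + (0 + X + (0 + X)) + b.a.b.0)))) + b.a.b.0 has moves --a--▸ n1, --b--▸ n2
  n2 = a.b.0 has moves --a--▸ n3
  n3 = b.0 has moves --b--▸ n4
  n4 = 0 has moves ·
Run σ = ⟨ab⟩ on Q: start {n0}
  step 1 (a): {n1}
  step 2 (b): {n2}
  — Q admits the full trace.
Run σ = ⟨ab⟩ on P: start {m0}
  step 1 (a): {m1}
  step 2 (b): ∅  — P cannot continue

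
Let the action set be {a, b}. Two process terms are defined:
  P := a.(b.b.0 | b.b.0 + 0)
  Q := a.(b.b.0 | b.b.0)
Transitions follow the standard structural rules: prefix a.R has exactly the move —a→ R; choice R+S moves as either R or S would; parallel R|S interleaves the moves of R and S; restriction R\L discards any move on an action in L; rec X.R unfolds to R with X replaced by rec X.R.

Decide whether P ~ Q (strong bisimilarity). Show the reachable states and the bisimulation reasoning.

Reachable graph of P (10 states):
  s0 = a.(b.b.0 | b.b.0 + 0) has moves --a--▸ s1
  s1 = b.b.0 | b.b.0 + 0 has moves --b--▸ s2, --b--▸ s3
  s2 = b.0 | b.b.0 has moves --b--▸ s4, --b--▸ s5
  s3 = b.b.0 | b.0 has moves --b--▸ s5, --b--▸ s6
  s4 = 0 | b.b.0 has moves --b--▸ s7
  s5 = b.0 | b.0 has moves --b--▸ s7, --b--▸ s8
  s6 = b.b.0 | 0 has moves --b--▸ s8
  s7 = 0 | b.0 has moves --b--▸ s9
  s8 = b.0 | 0 has moves --b--▸ s9
  s9 = 0 | 0 has moves stopped
Reachable graph of Q (10 states):
  t0 = a.(b.b.0 | b.b.0) has moves --a--▸ t1
  t1 = b.b.0 | b.b.0 has moves --b--▸ t2, --b--▸ t3
  t2 = b.0 | b.b.0 has moves --b--▸ t4, --b--▸ t5
  t3 = b.b.0 | b.0 has moves --b--▸ t5, --b--▸ t6
  t4 = 0 | b.b.0 has moves --b--▸ t7
  t5 = b.0 | b.0 has moves --b--▸ t7, --b--▸ t8
  t6 = b.b.0 | 0 has moves --b--▸ t8
  t7 = 0 | b.0 has moves --b--▸ t9
  t8 = b.0 | 0 has moves --b--▸ t9
  t9 = 0 | 0 has moves stopped
Coarsest stable partition (strong bisimilarity classes):
  B0 = {s0, t0}
  B1 = {s1, t1}
  B2 = {s2, s3, t2, t3}
  B3 = {s4, s5, s6, t4, t5, t6}
  B4 = {s7, s8, t7, t8}
  B5 = {s9, t9}
s0 ∈ B0, t0 ∈ B0 → same block

YES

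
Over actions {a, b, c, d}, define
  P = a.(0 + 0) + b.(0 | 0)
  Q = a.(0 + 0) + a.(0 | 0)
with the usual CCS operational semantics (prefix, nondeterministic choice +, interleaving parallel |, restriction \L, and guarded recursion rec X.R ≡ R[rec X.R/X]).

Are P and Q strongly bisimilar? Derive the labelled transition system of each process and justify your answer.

not bisimilar

P's transition system — 3 states:
  s0 = a.(0 + 0) + b.(0 | 0) :: =a=> s1, =b=> s2
  s1 = 0 + 0 :: ∅
  s2 = 0 | 0 :: ∅
Q's transition system — 3 states:
  t0 = a.(0 + 0) + a.(0 | 0) :: =a=> t1, =a=> t2
  t1 = 0 + 0 :: ∅
  t2 = 0 | 0 :: ∅
Coarsest stable partition (strong bisimilarity classes):
  B0 = {s0}
  B1 = {s1, s2, t1, t2}
  B2 = {t0}
s0 ∈ B0, t0 ∈ B2 → different blocks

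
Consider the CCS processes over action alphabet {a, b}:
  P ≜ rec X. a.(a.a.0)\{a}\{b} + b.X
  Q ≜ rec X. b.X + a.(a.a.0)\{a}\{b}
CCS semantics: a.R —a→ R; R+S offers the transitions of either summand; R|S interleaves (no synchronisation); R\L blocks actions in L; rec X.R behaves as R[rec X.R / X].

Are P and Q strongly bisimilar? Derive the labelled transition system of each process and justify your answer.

bisimilar

LTS(P): 2 reachable states
  p0 = rec X. a.(a.a.0)\{a}\{b} + b.X :: —a→ p1, —b→ p0
  p1 = (a.a.0)\{a}\{b} :: deadlocked
LTS(Q): 2 reachable states
  q0 = rec X. b.X + a.(a.a.0)\{a}\{b} :: —a→ q1, —b→ q0
  q1 = (a.a.0)\{a}\{b} :: deadlocked
Coarsest stable partition (strong bisimilarity classes):
  B0 = {p0, q0}
  B1 = {p1, q1}
p0 ∈ B0, q0 ∈ B0 → same block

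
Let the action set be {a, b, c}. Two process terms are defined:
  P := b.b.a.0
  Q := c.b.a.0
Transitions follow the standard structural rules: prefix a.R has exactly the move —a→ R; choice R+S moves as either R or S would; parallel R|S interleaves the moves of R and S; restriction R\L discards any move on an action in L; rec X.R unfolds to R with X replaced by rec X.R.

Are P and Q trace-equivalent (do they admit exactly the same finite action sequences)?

NO — witness ⟨b⟩

LTS(P): 4 reachable states
  s0 = b.b.a.0 ⊢ —b→ s1
  s1 = b.a.0 ⊢ —b→ s2
  s2 = a.0 ⊢ —a→ s3
  s3 = 0 ⊢ deadlocked
LTS(Q): 4 reachable states
  t0 = c.b.a.0 ⊢ —c→ t1
  t1 = b.a.0 ⊢ —b→ t2
  t2 = a.0 ⊢ —a→ t3
  t3 = 0 ⊢ deadlocked
Run σ = ⟨b⟩ on P: start {s0}
  step 1 (b): {s1}
  P completes σ.
Run σ = ⟨b⟩ on Q: start {t0}
  step 1 (b): no successor for Q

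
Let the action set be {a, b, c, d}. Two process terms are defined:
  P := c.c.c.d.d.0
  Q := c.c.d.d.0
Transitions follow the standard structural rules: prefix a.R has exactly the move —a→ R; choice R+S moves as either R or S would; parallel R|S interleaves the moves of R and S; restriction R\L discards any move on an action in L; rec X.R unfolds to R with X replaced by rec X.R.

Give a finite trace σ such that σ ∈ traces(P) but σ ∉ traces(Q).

ccc

LTS(P): 6 reachable states
  u0 = c.c.c.d.d.0 has moves —c→ u1
  u1 = c.c.d.d.0 has moves —c→ u2
  u2 = c.d.d.0 has moves —c→ u3
  u3 = d.d.0 has moves —d→ u4
  u4 = d.0 has moves —d→ u5
  u5 = 0 has moves ∅
LTS(Q): 5 reachable states
  v0 = c.c.d.d.0 has moves —c→ v1
  v1 = c.d.d.0 has moves —c→ v2
  v2 = d.d.0 has moves —d→ v3
  v3 = d.0 has moves —d→ v4
  v4 = 0 has moves ∅
Executing ccc from P (initial set {u0}):
  after c @ step 1: {u1}
  after c @ step 2: {u2}
  after c @ step 3: {u3}
  ✓ P
Executing ccc from Q (initial set {v0}):
  after c @ step 1: {v1}
  after c @ step 2: {v2}
  after c @ step 3: no successor for Q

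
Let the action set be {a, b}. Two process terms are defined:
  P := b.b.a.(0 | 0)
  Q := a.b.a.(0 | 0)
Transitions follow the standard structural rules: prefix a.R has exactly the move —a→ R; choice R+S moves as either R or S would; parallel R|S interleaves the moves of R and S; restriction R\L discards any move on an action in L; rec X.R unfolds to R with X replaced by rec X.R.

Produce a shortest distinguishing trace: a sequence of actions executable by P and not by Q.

P's transition system — 4 states:
  m0 = b.b.a.(0 | 0) ⊢ —b→ m1
  m1 = b.a.(0 | 0) ⊢ —b→ m2
  m2 = a.(0 | 0) ⊢ —a→ m3
  m3 = 0 | 0 ⊢ deadlocked
Q's transition system — 4 states:
  n0 = a.b.a.(0 | 0) ⊢ —a→ n1
  n1 = b.a.(0 | 0) ⊢ —b→ n2
  n2 = a.(0 | 0) ⊢ —a→ n3
  n3 = 0 | 0 ⊢ deadlocked
Run σ = ⟨b⟩ on P: start {m0}
  after b @ step 1: {m1}
  ✓ P
Run σ = ⟨b⟩ on Q: start {n0}
  after b @ step 1: ∅ (Q stuck)

b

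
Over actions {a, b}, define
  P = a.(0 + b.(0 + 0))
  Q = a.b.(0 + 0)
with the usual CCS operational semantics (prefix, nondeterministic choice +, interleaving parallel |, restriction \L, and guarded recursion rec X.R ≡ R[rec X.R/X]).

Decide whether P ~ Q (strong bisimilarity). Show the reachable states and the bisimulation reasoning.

YES

Reachable graph of P (3 states):
  u0 = a.(0 + b.(0 + 0)) has moves =a=> u1
  u1 = 0 + b.(0 + 0) has moves =b=> u2
  u2 = 0 + 0 has moves deadlocked
Reachable graph of Q (3 states):
  v0 = a.b.(0 + 0) has moves =a=> v1
  v1 = b.(0 + 0) has moves =b=> v2
  v2 = 0 + 0 has moves deadlocked
Partition-refinement fixed point:
  B0 = {u0, v0}
  B1 = {u1, v1}
  B2 = {u2, v2}
u0 ∈ B0, v0 ∈ B0 → same block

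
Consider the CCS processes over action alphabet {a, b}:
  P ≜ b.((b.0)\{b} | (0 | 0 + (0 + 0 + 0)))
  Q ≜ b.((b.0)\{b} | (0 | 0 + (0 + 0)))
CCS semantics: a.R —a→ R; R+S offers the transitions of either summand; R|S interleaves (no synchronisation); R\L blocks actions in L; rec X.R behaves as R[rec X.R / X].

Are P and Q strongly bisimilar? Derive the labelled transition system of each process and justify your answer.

YES

P's transition system — 2 states:
  m0 = b.((b.0)\{b} | (0 | 0 + (0 + 0 + 0))) | -b-> m1
  m1 = (b.0)\{b} | (0 | 0 + (0 + 0 + 0)) | ∅
Q's transition system — 2 states:
  n0 = b.((b.0)\{b} | (0 | 0 + (0 + 0))) | -b-> n1
  n1 = (b.0)\{b} | (0 | 0 + (0 + 0)) | ∅
Partition-refinement fixed point:
  B0 = {m0, n0}
  B1 = {m1, n1}
m0 ∈ B0, n0 ∈ B0 → same block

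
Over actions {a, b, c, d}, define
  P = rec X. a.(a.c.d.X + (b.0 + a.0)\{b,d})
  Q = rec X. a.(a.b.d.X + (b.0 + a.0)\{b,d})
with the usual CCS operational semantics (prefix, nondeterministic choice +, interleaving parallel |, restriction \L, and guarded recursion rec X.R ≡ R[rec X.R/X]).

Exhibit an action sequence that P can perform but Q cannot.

Reachable graph of P (5 states):
  m0 = rec X. a.(a.c.d.X + (b.0 + a.0)\{b,d}) → —a→ m1
  m1 = a.c.d.(rec X. a.(a.c.d.X + (b.0 + a.0)\{b,d})) + (b.0 + a.0)\{b,d} → —a→ m2, —a→ m3
  m2 = 0\{b,d} → stopped
  m3 = c.d.(rec X. a.(a.c.d.X + (b.0 + a.0)\{b,d})) → —c→ m4
  m4 = d.(rec X. a.(a.c.d.X + (b.0 + a.0)\{b,d})) → —d→ m0
Reachable graph of Q (5 states):
  n0 = rec X. a.(a.b.d.X + (b.0 + a.0)\{b,d}) → —a→ n1
  n1 = a.b.d.(rec X. a.(a.b.d.X + (b.0 + a.0)\{b,d})) + (b.0 + a.0)\{b,d} → —a→ n2, —a→ n3
  n2 = 0\{b,d} → stopped
  n3 = b.d.(rec X. a.(a.b.d.X + (b.0 + a.0)\{b,d})) → —b→ n4
  n4 = d.(rec X. a.(a.b.d.X + (b.0 + a.0)\{b,d})) → —d→ n0
Executing aac from P (initial set {m0}):
  after a @ step 1: {m1}
  after a @ step 2: {m2, m3}
  after c @ step 3: {m4}
  ✓ P
Executing aac from Q (initial set {n0}):
  after a @ step 1: {n1}
  after a @ step 2: {n2, n3}
  after c @ step 3: no successor for Q

aac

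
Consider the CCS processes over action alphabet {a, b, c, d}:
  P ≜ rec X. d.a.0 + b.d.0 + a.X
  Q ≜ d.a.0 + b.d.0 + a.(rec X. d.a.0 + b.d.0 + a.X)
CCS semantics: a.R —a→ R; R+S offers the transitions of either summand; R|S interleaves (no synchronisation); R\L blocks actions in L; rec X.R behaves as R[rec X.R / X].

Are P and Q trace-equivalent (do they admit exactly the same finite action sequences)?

traces(P) = traces(Q)

P's transition system — 4 states:
  m0 = rec X. d.a.0 + b.d.0 + a.X | =a=> m0, =b=> m1, =d=> m2
  m1 = d.0 | =d=> m3
  m2 = a.0 | =a=> m3
  m3 = 0 | (no moves)
Q's transition system — 5 states:
  n0 = d.a.0 + b.d.0 + a.(rec X. d.a.0 + b.d.0 + a.X) | =a=> n1, =b=> n2, =d=> n3
  n1 = rec X. d.a.0 + b.d.0 + a.X | =a=> n1, =b=> n2, =d=> n3
  n2 = d.0 | =d=> n4
  n3 = a.0 | =a=> n4
  n4 = 0 | (no moves)
Bisimilarity quotient blocks:
  B0 = {m0, n0, n1}
  B1 = {m2, n3}
  B2 = {m3, n4}
  B3 = {m1, n2}
m0 ∈ B0, n0 ∈ B0 → same block
Bisimilar ⇒ trace-equivalent.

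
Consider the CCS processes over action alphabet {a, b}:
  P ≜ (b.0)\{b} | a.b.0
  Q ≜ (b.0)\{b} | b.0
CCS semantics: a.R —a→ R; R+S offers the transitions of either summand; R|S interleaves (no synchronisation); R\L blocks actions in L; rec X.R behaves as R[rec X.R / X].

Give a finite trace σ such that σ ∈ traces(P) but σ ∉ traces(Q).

a

P's transition system — 3 states:
  s0 = (b.0)\{b} | a.b.0 → =a=> s1
  s1 = (b.0)\{b} | b.0 → =b=> s2
  s2 = (b.0)\{b} | 0 → (no moves)
Q's transition system — 2 states:
  t0 = (b.0)\{b} | b.0 → =b=> t1
  t1 = (b.0)\{b} | 0 → (no moves)
Executing a from P (initial set {s0}):
  [1] a ⇒ {s1}
  — P admits the full trace.
Executing a from Q (initial set {t0}):
  [1] a ⇒ ∅  — Q cannot continue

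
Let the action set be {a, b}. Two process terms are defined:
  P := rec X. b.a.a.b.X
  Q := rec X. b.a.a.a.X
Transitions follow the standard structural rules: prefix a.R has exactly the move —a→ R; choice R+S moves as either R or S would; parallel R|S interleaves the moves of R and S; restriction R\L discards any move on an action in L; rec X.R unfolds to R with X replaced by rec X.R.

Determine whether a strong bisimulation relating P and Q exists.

P's transition system — 4 states:
  p0 = rec X. b.a.a.b.X → ··b··> p1
  p1 = a.a.b.(rec X. b.a.a.b.X) → ··a··> p2
  p2 = a.b.(rec X. b.a.a.b.X) → ··a··> p3
  p3 = b.(rec X. b.a.a.b.X) → ··b··> p0
Q's transition system — 4 states:
  q0 = rec X. b.a.a.a.X → ··b··> q1
  q1 = a.a.a.(rec X. b.a.a.a.X) → ··a··> q2
  q2 = a.a.(rec X. b.a.a.a.X) → ··a··> q3
  q3 = a.(rec X. b.a.a.a.X) → ··a··> q0
Bisimilarity quotient blocks:
  B0 = {p0}
  B1 = {p1}
  B2 = {p2}
  B3 = {p3}
  B4 = {q0}
  B5 = {q1}
  B6 = {q2}
  B7 = {q3}
p0 ∈ B0, q0 ∈ B4 → different blocks

not bisimilar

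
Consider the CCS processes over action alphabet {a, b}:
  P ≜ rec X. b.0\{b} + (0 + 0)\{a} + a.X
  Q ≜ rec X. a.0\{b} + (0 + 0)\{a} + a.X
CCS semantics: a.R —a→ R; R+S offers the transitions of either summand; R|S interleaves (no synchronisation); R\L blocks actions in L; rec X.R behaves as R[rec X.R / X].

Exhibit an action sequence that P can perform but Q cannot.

P's transition system — 2 states:
  u0 = rec X. b.0\{b} + (0 + 0)\{a} + a.X | --a--▸ u0, --b--▸ u1
  u1 = 0\{b} | ∅
Q's transition system — 2 states:
  v0 = rec X. a.0\{b} + (0 + 0)\{a} + a.X | --a--▸ v0, --a--▸ v1
  v1 = 0\{b} | ∅
Run σ = ⟨b⟩ on P: start {u0}
  after b @ step 1: {u1}
  ✓ P
Run σ = ⟨b⟩ on Q: start {v0}
  after b @ step 1: ∅  — Q cannot continue

b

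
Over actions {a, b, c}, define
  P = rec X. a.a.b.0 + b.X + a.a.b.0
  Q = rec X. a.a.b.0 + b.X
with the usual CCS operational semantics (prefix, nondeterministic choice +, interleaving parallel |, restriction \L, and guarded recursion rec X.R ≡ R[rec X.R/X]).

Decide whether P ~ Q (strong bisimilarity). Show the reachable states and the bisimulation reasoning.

Reachable graph of P (4 states):
  m0 = rec X. a.a.b.0 + b.X + a.a.b.0 :: -a-> m1, -b-> m0
  m1 = a.b.0 :: -a-> m2
  m2 = b.0 :: -b-> m3
  m3 = 0 :: ·
Reachable graph of Q (4 states):
  n0 = rec X. a.a.b.0 + b.X :: -a-> n1, -b-> n0
  n1 = a.b.0 :: -a-> n2
  n2 = b.0 :: -b-> n3
  n3 = 0 :: ·
Bisimilarity quotient blocks:
  B0 = {m0, n0}
  B1 = {m1, n1}
  B2 = {m2, n2}
  B3 = {m3, n3}
m0 ∈ B0, n0 ∈ B0 → same block

P ~ Q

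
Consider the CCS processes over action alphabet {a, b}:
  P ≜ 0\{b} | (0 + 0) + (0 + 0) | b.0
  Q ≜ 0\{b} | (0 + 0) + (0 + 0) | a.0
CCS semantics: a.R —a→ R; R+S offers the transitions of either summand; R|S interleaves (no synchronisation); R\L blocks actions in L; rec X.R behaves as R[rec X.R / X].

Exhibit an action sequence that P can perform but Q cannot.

b

LTS(P): 2 reachable states
  p0 = 0\{b} | (0 + 0) + (0 + 0) | b.0 ⊢ ··b··> p1
  p1 = (0 + 0) | 0 ⊢ (no moves)
LTS(Q): 2 reachable states
  q0 = 0\{b} | (0 + 0) + (0 + 0) | a.0 ⊢ ··a··> q1
  q1 = (0 + 0) | 0 ⊢ (no moves)
Trace ⟨b⟩ through P, begin at {p0}:
  after b @ step 1: {p1}
  — P admits the full trace.
Trace ⟨b⟩ through Q, begin at {q0}:
  after b @ step 1: ∅  — Q cannot continue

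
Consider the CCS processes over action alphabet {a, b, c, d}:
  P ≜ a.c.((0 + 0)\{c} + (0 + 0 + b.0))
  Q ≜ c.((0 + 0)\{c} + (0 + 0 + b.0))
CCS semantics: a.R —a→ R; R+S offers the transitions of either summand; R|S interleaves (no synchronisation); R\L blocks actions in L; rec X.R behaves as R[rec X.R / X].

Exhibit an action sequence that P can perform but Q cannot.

P's transition system — 4 states:
  u0 = a.c.((0 + 0)\{c} + (0 + 0 + b.0)) → —a→ u1
  u1 = c.((0 + 0)\{c} + (0 + 0 + b.0)) → —c→ u2
  u2 = (0 + 0)\{c} + (0 + 0 + b.0) → —b→ u3
  u3 = 0 → deadlocked
Q's transition system — 3 states:
  v0 = c.((0 + 0)\{c} + (0 + 0 + b.0)) → —c→ v1
  v1 = (0 + 0)\{c} + (0 + 0 + b.0) → —b→ v2
  v2 = 0 → deadlocked
Trace ⟨a⟩ through P, begin at {u0}:
  after a @ step 1: {u1}
  ✓ P
Trace ⟨a⟩ through Q, begin at {v0}:
  after a @ step 1: ∅ (Q stuck)

a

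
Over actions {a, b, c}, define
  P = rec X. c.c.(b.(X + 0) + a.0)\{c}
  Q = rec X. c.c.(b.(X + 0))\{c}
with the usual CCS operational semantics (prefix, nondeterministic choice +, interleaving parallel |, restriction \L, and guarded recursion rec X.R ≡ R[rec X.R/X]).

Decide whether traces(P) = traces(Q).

Reachable graph of P (5 states):
  u0 = rec X. c.c.(b.(X + 0) + a.0)\{c} → —c→ u1
  u1 = c.(b.((rec X. c.c.(b.(X + 0) + a.0)\{c}) + 0) + a.0)\{c} → —c→ u2
  u2 = (b.((rec X. c.c.(b.(X + 0) + a.0)\{c}) + 0) + a.0)\{c} → —a→ u3, —b→ u4
  u3 = 0\{c} → ·
  u4 = ((rec X. c.c.(b.(X + 0) + a.0)\{c}) + 0)\{c} → ·
Reachable graph of Q (4 states):
  v0 = rec X. c.c.(b.(X + 0))\{c} → —c→ v1
  v1 = c.(b.((rec X. c.c.(b.(X + 0))\{c}) + 0))\{c} → —c→ v2
  v2 = (b.((rec X. c.c.(b.(X + 0))\{c}) + 0))\{c} → —b→ v3
  v3 = ((rec X. c.c.(b.(X + 0))\{c}) + 0)\{c} → ·
Run σ = ⟨cca⟩ on P: start {u0}
  step 1 (c): {u1}
  step 2 (c): {u2}
  step 3 (a): {u3}
  P completes σ.
Run σ = ⟨cca⟩ on Q: start {v0}
  step 1 (c): {v1}
  step 2 (c): {v2}
  step 3 (a): ∅ (Q stuck)

trace-distinct — witness ⟨cca⟩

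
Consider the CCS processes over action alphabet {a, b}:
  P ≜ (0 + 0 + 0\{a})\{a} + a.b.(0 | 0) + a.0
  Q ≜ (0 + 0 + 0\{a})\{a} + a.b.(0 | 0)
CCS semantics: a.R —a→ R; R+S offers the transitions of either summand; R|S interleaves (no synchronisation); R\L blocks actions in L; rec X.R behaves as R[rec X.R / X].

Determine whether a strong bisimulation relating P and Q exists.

P's transition system — 4 states:
  s0 = (0 + 0 + 0\{a})\{a} + a.b.(0 | 0) + a.0 :: --a--▸ s1, --a--▸ s2
  s1 = 0 :: deadlocked
  s2 = b.(0 | 0) :: --b--▸ s3
  s3 = 0 | 0 :: deadlocked
Q's transition system — 3 states:
  t0 = (0 + 0 + 0\{a})\{a} + a.b.(0 | 0) :: --a--▸ t1
  t1 = b.(0 | 0) :: --b--▸ t2
  t2 = 0 | 0 :: deadlocked
Partition-refinement fixed point:
  B0 = {s0}
  B1 = {s1, s3, t2}
  B2 = {s2, t1}
  B3 = {t0}
s0 ∈ B0, t0 ∈ B3 → different blocks

P ≁ Q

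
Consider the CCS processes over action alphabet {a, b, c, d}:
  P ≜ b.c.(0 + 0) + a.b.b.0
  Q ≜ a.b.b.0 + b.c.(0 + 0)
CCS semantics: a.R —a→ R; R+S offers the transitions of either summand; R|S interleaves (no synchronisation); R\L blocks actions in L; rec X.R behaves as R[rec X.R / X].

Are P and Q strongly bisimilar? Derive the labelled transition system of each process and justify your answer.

bisimilar

P's transition system — 6 states:
  m0 = b.c.(0 + 0) + a.b.b.0 :: —a→ m1, —b→ m2
  m1 = b.b.0 :: —b→ m3
  m2 = c.(0 + 0) :: —c→ m4
  m3 = b.0 :: —b→ m5
  m4 = 0 + 0 :: (no moves)
  m5 = 0 :: (no moves)
Q's transition system — 6 states:
  n0 = a.b.b.0 + b.c.(0 + 0) :: —a→ n1, —b→ n2
  n1 = b.b.0 :: —b→ n3
  n2 = c.(0 + 0) :: —c→ n4
  n3 = b.0 :: —b→ n5
  n4 = 0 + 0 :: (no moves)
  n5 = 0 :: (no moves)
Coarsest stable partition (strong bisimilarity classes):
  B0 = {m0, n0}
  B1 = {m1, n1}
  B2 = {m3, n3}
  B3 = {m4, m5, n4, n5}
  B4 = {m2, n2}
m0 ∈ B0, n0 ∈ B0 → same block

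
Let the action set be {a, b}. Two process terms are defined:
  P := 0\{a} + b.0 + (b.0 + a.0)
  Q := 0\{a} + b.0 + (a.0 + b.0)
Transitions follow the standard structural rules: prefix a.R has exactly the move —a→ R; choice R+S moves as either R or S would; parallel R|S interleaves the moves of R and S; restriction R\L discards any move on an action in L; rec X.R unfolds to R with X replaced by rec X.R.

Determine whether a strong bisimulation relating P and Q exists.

P ~ Q

P's transition system — 2 states:
  p0 = 0\{a} + b.0 + (b.0 + a.0) | ··a··> p1, ··b··> p1
  p1 = 0 | (no moves)
Q's transition system — 2 states:
  q0 = 0\{a} + b.0 + (a.0 + b.0) | ··a··> q1, ··b··> q1
  q1 = 0 | (no moves)
Bisimilarity quotient blocks:
  B0 = {p0, q0}
  B1 = {p1, q1}
p0 ∈ B0, q0 ∈ B0 → same block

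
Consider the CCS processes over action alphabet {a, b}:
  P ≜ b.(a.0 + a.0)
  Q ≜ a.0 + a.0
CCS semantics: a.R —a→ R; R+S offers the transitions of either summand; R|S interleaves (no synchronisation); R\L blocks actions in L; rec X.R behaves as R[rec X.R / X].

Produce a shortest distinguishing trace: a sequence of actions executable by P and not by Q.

b

LTS(P): 3 reachable states
  p0 = b.(a.0 + a.0) has moves —b→ p1
  p1 = a.0 + a.0 has moves —a→ p2
  p2 = 0 has moves stopped
LTS(Q): 2 reachable states
  q0 = a.0 + a.0 has moves —a→ q1
  q1 = 0 has moves stopped
Trace ⟨b⟩ through P, begin at {p0}:
  [1] b ⇒ {p1}
  P completes σ.
Trace ⟨b⟩ through Q, begin at {q0}:
  [1] b ⇒ ∅  — Q cannot continue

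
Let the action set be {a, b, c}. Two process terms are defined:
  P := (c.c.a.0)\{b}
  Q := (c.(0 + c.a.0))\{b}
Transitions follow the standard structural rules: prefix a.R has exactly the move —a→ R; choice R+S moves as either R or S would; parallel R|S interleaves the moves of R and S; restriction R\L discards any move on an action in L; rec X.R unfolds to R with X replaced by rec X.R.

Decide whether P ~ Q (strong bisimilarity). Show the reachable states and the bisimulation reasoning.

P's transition system — 4 states:
  s0 = (c.c.a.0)\{b} :: --c--▸ s1
  s1 = (c.a.0)\{b} :: --c--▸ s2
  s2 = (a.0)\{b} :: --a--▸ s3
  s3 = 0\{b} :: ·
Q's transition system — 4 states:
  t0 = (c.(0 + c.a.0))\{b} :: --c--▸ t1
  t1 = (0 + c.a.0)\{b} :: --c--▸ t2
  t2 = (a.0)\{b} :: --a--▸ t3
  t3 = 0\{b} :: ·
Partition-refinement fixed point:
  B0 = {s0, t0}
  B1 = {s1, t1}
  B2 = {s2, t2}
  B3 = {s3, t3}
s0 ∈ B0, t0 ∈ B0 → same block

P ~ Q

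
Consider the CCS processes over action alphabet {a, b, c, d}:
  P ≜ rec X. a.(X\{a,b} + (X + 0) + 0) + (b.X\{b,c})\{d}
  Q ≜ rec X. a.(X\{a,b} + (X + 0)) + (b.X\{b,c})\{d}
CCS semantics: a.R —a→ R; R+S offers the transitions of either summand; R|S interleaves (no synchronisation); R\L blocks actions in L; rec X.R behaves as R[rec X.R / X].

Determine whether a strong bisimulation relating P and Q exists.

LTS(P): 4 reachable states
  p0 = rec X. a.(X\{a,b} + (X + 0) + 0) + (b.X\{b,c})\{d} has moves -a-> p1, -b-> p2
  p1 = (rec X. a.(X\{a,b} + (X + 0) + 0) + (b.X\{b,c})\{d})\{a,b} + ((rec X. a.(X\{a,b} + (X + 0) + 0) + (b.X\{b,c})\{d}) + 0) + 0 has moves -a-> p1, -b-> p2
  p2 = (rec X. a.(X\{a,b} + (X + 0) + 0) + (b.X\{b,c})\{d})\{b,c}\{d} has moves -a-> p3
  p3 = ((rec X. a.(X\{a,b} + (X + 0) + 0) + (b.X\{b,c})\{d})\{a,b} + ((rec X. a.(X\{a,b} + (X + 0) + 0) + (b.X\{b,c})\{d}) + 0) + 0)\{b,c}\{d} has moves -a-> p3
LTS(Q): 4 reachable states
  q0 = rec X. a.(X\{a,b} + (X + 0)) + (b.X\{b,c})\{d} has moves -a-> q1, -b-> q2
  q1 = (rec X. a.(X\{a,b} + (X + 0)) + (b.X\{b,c})\{d})\{a,b} + ((rec X. a.(X\{a,b} + (X + 0)) + (b.X\{b,c})\{d}) + 0) has moves -a-> q1, -b-> q2
  q2 = (rec X. a.(X\{a,b} + (X + 0)) + (b.X\{b,c})\{d})\{b,c}\{d} has moves -a-> q3
  q3 = ((rec X. a.(X\{a,b} + (X + 0)) + (b.X\{b,c})\{d})\{a,b} + ((rec X. a.(X\{a,b} + (X + 0)) + (b.X\{b,c})\{d}) + 0))\{b,c}\{d} has moves -a-> q3
Partition-refinement fixed point:
  B0 = {p0, p1, q0, q1}
  B1 = {p2, p3, q2, q3}
p0 ∈ B0, q0 ∈ B0 → same block

YES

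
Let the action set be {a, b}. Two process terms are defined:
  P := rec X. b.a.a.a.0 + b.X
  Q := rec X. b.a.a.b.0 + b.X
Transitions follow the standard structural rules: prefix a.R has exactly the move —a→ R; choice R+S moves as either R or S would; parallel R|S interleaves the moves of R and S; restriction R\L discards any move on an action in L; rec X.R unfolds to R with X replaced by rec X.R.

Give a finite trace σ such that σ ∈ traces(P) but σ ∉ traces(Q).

LTS(P): 5 reachable states
  m0 = rec X. b.a.a.a.0 + b.X :: —b→ m0, —b→ m1
  m1 = a.a.a.0 :: —a→ m2
  m2 = a.a.0 :: —a→ m3
  m3 = a.0 :: —a→ m4
  m4 = 0 :: ·
LTS(Q): 5 reachable states
  n0 = rec X. b.a.a.b.0 + b.X :: —b→ n0, —b→ n1
  n1 = a.a.b.0 :: —a→ n2
  n2 = a.b.0 :: —a→ n3
  n3 = b.0 :: —b→ n4
  n4 = 0 :: ·
Run σ = ⟨baaa⟩ on P: start {m0}
  [1] b ⇒ {m0, m1}
  [2] a ⇒ {m2}
  [3] a ⇒ {m3}
  [4] a ⇒ {m4}
  P completes σ.
Run σ = ⟨baaa⟩ on Q: start {n0}
  [1] b ⇒ {n0, n1}
  [2] a ⇒ {n2}
  [3] a ⇒ {n3}
  [4] a ⇒ ∅  — Q cannot continue

baaa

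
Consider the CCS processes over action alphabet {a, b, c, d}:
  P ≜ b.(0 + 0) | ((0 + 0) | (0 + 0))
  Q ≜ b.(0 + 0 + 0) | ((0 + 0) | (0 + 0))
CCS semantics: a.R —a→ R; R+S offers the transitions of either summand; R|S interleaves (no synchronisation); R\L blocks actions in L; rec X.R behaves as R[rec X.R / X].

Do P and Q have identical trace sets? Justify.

YES

Reachable graph of P (2 states):
  s0 = b.(0 + 0) | ((0 + 0) | (0 + 0)) → --b--▸ s1
  s1 = (0 + 0) | ((0 + 0) | (0 + 0)) → deadlocked
Reachable graph of Q (2 states):
  t0 = b.(0 + 0 + 0) | ((0 + 0) | (0 + 0)) → --b--▸ t1
  t1 = (0 + 0 + 0) | ((0 + 0) | (0 + 0)) → deadlocked
Coarsest stable partition (strong bisimilarity classes):
  B0 = {s0, t0}
  B1 = {s1, t1}
s0 ∈ B0, t0 ∈ B0 → same block
Bisimilar ⇒ trace-equivalent.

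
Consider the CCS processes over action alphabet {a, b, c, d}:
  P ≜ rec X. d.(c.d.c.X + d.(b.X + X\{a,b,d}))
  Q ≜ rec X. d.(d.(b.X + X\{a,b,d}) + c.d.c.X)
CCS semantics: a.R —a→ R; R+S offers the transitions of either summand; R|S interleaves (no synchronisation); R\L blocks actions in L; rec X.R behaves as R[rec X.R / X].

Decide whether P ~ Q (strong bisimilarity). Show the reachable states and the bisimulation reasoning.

YES

LTS(P): 5 reachable states
  s0 = rec X. d.(c.d.c.X + d.(b.X + X\{a,b,d})) has moves -d-> s1
  s1 = c.d.c.(rec X. d.(c.d.c.X + d.(b.X + X\{a,b,d}))) + d.(b.(rec X. d.(c.d.c.X + d.(b.X + X\{a,b,d}))) + (rec X. d.(c.d.c.X + d.(b.X + X\{a,b,d})))\{a,b,d}) has moves -c-> s2, -d-> s3
  s2 = d.c.(rec X. d.(c.d.c.X + d.(b.X + X\{a,b,d}))) has moves -d-> s4
  s3 = b.(rec X. d.(c.d.c.X + d.(b.X + X\{a,b,d}))) + (rec X. d.(c.d.c.X + d.(b.X + X\{a,b,d})))\{a,b,d} has moves -b-> s0
  s4 = c.(rec X. d.(c.d.c.X + d.(b.X + X\{a,b,d}))) has moves -c-> s0
LTS(Q): 5 reachable states
  t0 = rec X. d.(d.(b.X + X\{a,b,d}) + c.d.c.X) has moves -d-> t1
  t1 = d.(b.(rec X. d.(d.(b.X + X\{a,b,d}) + c.d.c.X)) + (rec X. d.(d.(b.X + X\{a,b,d}) + c.d.c.X))\{a,b,d}) + c.d.c.(rec X. d.(d.(b.X + X\{a,b,d}) + c.d.c.X)) has moves -c-> t2, -d-> t3
  t2 = d.c.(rec X. d.(d.(b.X + X\{a,b,d}) + c.d.c.X)) has moves -d-> t4
  t3 = b.(rec X. d.(d.(b.X + X\{a,b,d}) + c.d.c.X)) + (rec X. d.(d.(b.X + X\{a,b,d}) + c.d.c.X))\{a,b,d} has moves -b-> t0
  t4 = c.(rec X. d.(d.(b.X + X\{a,b,d}) + c.d.c.X)) has moves -c-> t0
Bisimilarity quotient blocks:
  B0 = {s0, t0}
  B1 = {s1, t1}
  B2 = {s3, t3}
  B3 = {s2, t2}
  B4 = {s4, t4}
s0 ∈ B0, t0 ∈ B0 → same block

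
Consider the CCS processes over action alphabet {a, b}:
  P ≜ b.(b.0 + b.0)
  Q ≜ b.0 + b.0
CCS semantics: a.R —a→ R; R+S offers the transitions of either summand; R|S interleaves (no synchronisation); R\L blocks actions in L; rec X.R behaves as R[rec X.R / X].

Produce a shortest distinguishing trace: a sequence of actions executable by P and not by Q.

P's transition system — 3 states:
  s0 = b.(b.0 + b.0) has moves =b=> s1
  s1 = b.0 + b.0 has moves =b=> s2
  s2 = 0 has moves ∅
Q's transition system — 2 states:
  t0 = b.0 + b.0 has moves =b=> t1
  t1 = 0 has moves ∅
Trace ⟨bb⟩ through P, begin at {s0}:
  step 1 (b): {s1}
  step 2 (b): {s2}
  ✓ P
Trace ⟨bb⟩ through Q, begin at {t0}:
  step 1 (b): {t1}
  step 2 (b): no successor for Q

bb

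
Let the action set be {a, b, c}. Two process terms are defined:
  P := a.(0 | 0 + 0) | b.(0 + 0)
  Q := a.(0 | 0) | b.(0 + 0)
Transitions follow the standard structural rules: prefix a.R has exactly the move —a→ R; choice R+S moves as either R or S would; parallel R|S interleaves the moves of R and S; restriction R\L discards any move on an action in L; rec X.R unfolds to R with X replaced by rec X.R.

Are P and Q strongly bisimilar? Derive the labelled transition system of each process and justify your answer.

YES

P's transition system — 4 states:
  m0 = a.(0 | 0 + 0) | b.(0 + 0) → -a-> m1, -b-> m2
  m1 = (0 | 0 + 0) | b.(0 + 0) → -b-> m3
  m2 = a.(0 | 0 + 0) | (0 + 0) → -a-> m3
  m3 = (0 | 0 + 0) | (0 + 0) → stopped
Q's transition system — 4 states:
  n0 = a.(0 | 0) | b.(0 + 0) → -a-> n1, -b-> n2
  n1 = 0 | 0 | b.(0 + 0) → -b-> n3
  n2 = a.(0 | 0) | (0 + 0) → -a-> n3
  n3 = 0 | 0 | (0 + 0) → stopped
Coarsest stable partition (strong bisimilarity classes):
  B0 = {m0, n0}
  B1 = {m1, n1}
  B2 = {m3, n3}
  B3 = {m2, n2}
m0 ∈ B0, n0 ∈ B0 → same block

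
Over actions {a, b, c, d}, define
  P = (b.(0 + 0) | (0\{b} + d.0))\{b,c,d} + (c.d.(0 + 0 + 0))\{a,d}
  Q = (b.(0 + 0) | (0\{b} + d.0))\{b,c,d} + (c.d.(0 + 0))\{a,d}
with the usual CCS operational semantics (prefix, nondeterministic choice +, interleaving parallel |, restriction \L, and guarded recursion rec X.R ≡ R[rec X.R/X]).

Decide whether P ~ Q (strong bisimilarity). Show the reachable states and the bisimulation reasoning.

bisimilar

LTS(P): 2 reachable states
  m0 = (b.(0 + 0) | (0\{b} + d.0))\{b,c,d} + (c.d.(0 + 0 + 0))\{a,d} :: -c-> m1
  m1 = (d.(0 + 0 + 0))\{a,d} :: ·
LTS(Q): 2 reachable states
  n0 = (b.(0 + 0) | (0\{b} + d.0))\{b,c,d} + (c.d.(0 + 0))\{a,d} :: -c-> n1
  n1 = (d.(0 + 0))\{a,d} :: ·
Bisimilarity quotient blocks:
  B0 = {m0, n0}
  B1 = {m1, n1}
m0 ∈ B0, n0 ∈ B0 → same block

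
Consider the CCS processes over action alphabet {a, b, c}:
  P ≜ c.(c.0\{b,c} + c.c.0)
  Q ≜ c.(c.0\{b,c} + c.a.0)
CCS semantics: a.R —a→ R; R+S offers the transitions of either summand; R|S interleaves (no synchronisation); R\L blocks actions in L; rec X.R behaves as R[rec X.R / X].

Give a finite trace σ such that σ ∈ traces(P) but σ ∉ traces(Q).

ccc

LTS(P): 5 reachable states
  u0 = c.(c.0\{b,c} + c.c.0) has moves =c=> u1
  u1 = c.0\{b,c} + c.c.0 has moves =c=> u2, =c=> u3
  u2 = 0\{b,c} has moves (no moves)
  u3 = c.0 has moves =c=> u4
  u4 = 0 has moves (no moves)
LTS(Q): 5 reachable states
  v0 = c.(c.0\{b,c} + c.a.0) has moves =c=> v1
  v1 = c.0\{b,c} + c.a.0 has moves =c=> v2, =c=> v3
  v2 = 0\{b,c} has moves (no moves)
  v3 = a.0 has moves =a=> v4
  v4 = 0 has moves (no moves)
Run σ = ⟨ccc⟩ on P: start {u0}
  [1] c ⇒ {u1}
  [2] c ⇒ {u2, u3}
  [3] c ⇒ {u4}
  P completes σ.
Run σ = ⟨ccc⟩ on Q: start {v0}
  [1] c ⇒ {v1}
  [2] c ⇒ {v2, v3}
  [3] c ⇒ ∅ (Q stuck)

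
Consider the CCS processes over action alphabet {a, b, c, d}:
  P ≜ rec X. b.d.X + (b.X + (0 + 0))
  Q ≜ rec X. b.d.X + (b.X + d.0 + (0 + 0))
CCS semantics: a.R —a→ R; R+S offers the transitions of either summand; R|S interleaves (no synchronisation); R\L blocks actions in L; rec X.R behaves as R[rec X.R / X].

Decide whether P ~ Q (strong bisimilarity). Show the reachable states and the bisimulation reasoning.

Reachable graph of P (2 states):
  s0 = rec X. b.d.X + (b.X + (0 + 0)) → -b-> s0, -b-> s1
  s1 = d.(rec X. b.d.X + (b.X + (0 + 0))) → -d-> s0
Reachable graph of Q (3 states):
  t0 = rec X. b.d.X + (b.X + d.0 + (0 + 0)) → -b-> t0, -b-> t1, -d-> t2
  t1 = d.(rec X. b.d.X + (b.X + d.0 + (0 + 0))) → -d-> t0
  t2 = 0 → deadlocked
Coarsest stable partition (strong bisimilarity classes):
  B0 = {s0}
  B1 = {s1}
  B2 = {t0}
  B3 = {t1}
  B4 = {t2}
s0 ∈ B0, t0 ∈ B2 → different blocks

not bisimilar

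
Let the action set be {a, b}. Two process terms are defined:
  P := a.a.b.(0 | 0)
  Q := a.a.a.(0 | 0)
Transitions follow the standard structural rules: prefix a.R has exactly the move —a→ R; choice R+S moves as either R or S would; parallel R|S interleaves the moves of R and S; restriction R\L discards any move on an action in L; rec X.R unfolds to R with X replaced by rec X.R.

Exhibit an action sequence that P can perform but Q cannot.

aab

Reachable graph of P (4 states):
  p0 = a.a.b.(0 | 0) → -a-> p1
  p1 = a.b.(0 | 0) → -a-> p2
  p2 = b.(0 | 0) → -b-> p3
  p3 = 0 | 0 → ∅
Reachable graph of Q (4 states):
  q0 = a.a.a.(0 | 0) → -a-> q1
  q1 = a.a.(0 | 0) → -a-> q2
  q2 = a.(0 | 0) → -a-> q3
  q3 = 0 | 0 → ∅
Run σ = ⟨aab⟩ on P: start {p0}
  step 1 (a): {p1}
  step 2 (a): {p2}
  step 3 (b): {p3}
  — P admits the full trace.
Run σ = ⟨aab⟩ on Q: start {q0}
  step 1 (a): {q1}
  step 2 (a): {q2}
  step 3 (b): ∅  — Q cannot continue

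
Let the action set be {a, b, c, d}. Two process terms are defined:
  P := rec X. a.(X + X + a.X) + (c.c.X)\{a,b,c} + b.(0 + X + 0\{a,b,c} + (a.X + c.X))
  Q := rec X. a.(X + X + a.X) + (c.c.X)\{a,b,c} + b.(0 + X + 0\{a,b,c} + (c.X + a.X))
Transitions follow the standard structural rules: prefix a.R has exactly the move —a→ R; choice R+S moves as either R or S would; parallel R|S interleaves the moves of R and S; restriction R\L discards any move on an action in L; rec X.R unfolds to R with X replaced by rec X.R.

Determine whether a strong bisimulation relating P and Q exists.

Reachable graph of P (3 states):
  s0 = rec X. a.(X + X + a.X) + (c.c.X)\{a,b,c} + b.(0 + X + 0\{a,b,c} + (a.X + c.X)) has moves -a-> s1, -b-> s2
  s1 = (rec X. a.(X + X + a.X) + (c.c.X)\{a,b,c} + b.(0 + X + 0\{a,b,c} + (a.X + c.X))) + (rec X. a.(X + X + a.X) + (c.c.X)\{a,b,c} + b.(0 + X + 0\{a,b,c} + (a.X + c.X))) + a.(rec X. a.(X + X + a.X) + (c.c.X)\{a,b,c} + b.(0 + X + 0\{a,b,c} + (a.X + c.X))) has moves -a-> s0, -a-> s1, -b-> s2
  s2 = 0 + (rec X. a.(X + X + a.X) + (c.c.X)\{a,b,c} + b.(0 + X + 0\{a,b,c} + (a.X + c.X))) + 0\{a,b,c} + (a.(rec X. a.(X + X + a.X) + (c.c.X)\{a,b,c} + b.(0 + X + 0\{a,b,c} + (a.X + c.X))) + c.(rec X. a.(X + X + a.X) + (c.c.X)\{a,b,c} + b.(0 + X + 0\{a,b,c} + (a.X + c.X)))) has moves -a-> s0, -a-> s1, -b-> s2, -c-> s0
Reachable graph of Q (3 states):
  t0 = rec X. a.(X + X + a.X) + (c.c.X)\{a,b,c} + b.(0 + X + 0\{a,b,c} + (c.X + a.X)) has moves -a-> t1, -b-> t2
  t1 = (rec X. a.(X + X + a.X) + (c.c.X)\{a,b,c} + b.(0 + X + 0\{a,b,c} + (c.X + a.X))) + (rec X. a.(X + X + a.X) + (c.c.X)\{a,b,c} + b.(0 + X + 0\{a,b,c} + (c.X + a.X))) + a.(rec X. a.(X + X + a.X) + (c.c.X)\{a,b,c} + b.(0 + X + 0\{a,b,c} + (c.X + a.X))) has moves -a-> t0, -a-> t1, -b-> t2
  t2 = 0 + (rec X. a.(X + X + a.X) + (c.c.X)\{a,b,c} + b.(0 + X + 0\{a,b,c} + (c.X + a.X))) + 0\{a,b,c} + (c.(rec X. a.(X + X + a.X) + (c.c.X)\{a,b,c} + b.(0 + X + 0\{a,b,c} + (c.X + a.X))) + a.(rec X. a.(X + X + a.X) + (c.c.X)\{a,b,c} + b.(0 + X + 0\{a,b,c} + (c.X + a.X)))) has moves -a-> t0, -a-> t1, -b-> t2, -c-> t0
Partition-refinement fixed point:
  B0 = {s0, s1, t0, t1}
  B1 = {s2, t2}
s0 ∈ B0, t0 ∈ B0 → same block

P ~ Q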